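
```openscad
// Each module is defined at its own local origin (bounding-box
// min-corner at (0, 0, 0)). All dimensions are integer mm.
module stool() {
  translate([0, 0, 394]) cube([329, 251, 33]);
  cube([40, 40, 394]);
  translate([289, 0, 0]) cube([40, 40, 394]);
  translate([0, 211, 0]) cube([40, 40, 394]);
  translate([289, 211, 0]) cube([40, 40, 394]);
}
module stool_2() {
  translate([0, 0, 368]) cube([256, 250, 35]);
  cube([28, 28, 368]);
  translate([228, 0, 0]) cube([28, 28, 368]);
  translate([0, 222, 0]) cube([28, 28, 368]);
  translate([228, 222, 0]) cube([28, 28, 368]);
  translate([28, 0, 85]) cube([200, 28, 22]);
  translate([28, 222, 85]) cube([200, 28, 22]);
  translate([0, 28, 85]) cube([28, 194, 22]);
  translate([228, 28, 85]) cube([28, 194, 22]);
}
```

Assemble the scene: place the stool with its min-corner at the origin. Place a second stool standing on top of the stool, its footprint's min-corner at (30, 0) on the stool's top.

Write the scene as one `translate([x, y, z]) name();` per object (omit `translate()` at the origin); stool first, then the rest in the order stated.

stool();
translate([30, 0, 427]) stool_2();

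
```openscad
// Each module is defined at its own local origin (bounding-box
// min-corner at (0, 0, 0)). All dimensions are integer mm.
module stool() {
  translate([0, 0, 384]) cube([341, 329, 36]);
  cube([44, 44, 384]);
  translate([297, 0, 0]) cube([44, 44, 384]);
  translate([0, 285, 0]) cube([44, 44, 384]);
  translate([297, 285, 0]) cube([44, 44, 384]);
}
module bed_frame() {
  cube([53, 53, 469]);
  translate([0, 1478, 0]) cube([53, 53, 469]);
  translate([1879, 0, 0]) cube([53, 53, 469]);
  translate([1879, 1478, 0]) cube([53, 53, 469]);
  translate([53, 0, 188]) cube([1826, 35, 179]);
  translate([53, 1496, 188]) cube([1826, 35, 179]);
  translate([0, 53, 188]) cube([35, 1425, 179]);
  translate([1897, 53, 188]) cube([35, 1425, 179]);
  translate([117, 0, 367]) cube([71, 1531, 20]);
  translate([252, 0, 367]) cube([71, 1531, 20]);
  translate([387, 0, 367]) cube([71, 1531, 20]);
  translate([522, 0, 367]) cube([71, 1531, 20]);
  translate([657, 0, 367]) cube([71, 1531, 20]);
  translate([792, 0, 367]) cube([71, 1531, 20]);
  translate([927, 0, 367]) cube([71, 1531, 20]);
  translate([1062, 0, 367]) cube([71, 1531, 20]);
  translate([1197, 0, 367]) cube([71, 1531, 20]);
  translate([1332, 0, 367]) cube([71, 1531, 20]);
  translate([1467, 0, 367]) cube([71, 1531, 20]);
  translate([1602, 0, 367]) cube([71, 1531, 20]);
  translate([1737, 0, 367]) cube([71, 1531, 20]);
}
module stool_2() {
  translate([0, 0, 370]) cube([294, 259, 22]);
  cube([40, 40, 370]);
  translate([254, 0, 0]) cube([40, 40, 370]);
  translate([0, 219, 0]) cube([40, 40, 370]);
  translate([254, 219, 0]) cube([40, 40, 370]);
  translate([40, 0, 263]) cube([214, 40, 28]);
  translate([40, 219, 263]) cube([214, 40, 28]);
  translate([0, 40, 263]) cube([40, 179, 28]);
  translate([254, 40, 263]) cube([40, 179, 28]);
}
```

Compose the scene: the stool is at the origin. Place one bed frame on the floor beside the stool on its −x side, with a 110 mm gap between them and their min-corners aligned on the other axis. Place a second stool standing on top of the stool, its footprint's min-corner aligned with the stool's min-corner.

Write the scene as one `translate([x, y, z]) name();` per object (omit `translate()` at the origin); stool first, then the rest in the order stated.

stool();
translate([-2042, 0, 0]) bed_frame();
translate([0, 0, 420]) stool_2();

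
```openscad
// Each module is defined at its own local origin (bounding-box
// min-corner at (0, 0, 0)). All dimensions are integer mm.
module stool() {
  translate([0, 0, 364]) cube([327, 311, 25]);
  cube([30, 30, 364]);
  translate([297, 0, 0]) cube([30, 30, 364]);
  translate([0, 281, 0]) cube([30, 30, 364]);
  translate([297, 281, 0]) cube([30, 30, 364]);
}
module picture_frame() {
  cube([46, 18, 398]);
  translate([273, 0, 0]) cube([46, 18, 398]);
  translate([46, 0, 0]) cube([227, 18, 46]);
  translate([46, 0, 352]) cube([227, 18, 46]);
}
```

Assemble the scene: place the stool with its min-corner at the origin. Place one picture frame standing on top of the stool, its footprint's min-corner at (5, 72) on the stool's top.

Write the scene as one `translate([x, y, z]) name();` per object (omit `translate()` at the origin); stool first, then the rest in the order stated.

stool();
translate([5, 72, 389]) picture_frame();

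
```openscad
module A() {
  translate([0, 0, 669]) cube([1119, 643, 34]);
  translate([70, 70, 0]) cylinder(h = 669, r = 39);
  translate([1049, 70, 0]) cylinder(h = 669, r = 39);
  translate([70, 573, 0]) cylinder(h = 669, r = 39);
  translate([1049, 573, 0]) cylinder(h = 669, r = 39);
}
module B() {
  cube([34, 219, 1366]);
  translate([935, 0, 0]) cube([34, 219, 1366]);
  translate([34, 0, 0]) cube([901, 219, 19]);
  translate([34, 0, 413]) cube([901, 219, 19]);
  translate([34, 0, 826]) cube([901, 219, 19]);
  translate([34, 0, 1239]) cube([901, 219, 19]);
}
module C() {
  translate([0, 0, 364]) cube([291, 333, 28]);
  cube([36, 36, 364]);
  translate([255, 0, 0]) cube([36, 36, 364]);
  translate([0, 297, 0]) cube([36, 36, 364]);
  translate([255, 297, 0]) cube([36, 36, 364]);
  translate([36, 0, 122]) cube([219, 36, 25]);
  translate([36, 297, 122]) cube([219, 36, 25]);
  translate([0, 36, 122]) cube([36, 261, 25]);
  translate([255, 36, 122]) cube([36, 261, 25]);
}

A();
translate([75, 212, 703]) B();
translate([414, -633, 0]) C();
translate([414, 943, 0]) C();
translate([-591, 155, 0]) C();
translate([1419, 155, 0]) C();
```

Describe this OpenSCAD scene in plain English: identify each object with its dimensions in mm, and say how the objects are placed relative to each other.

A is a table with a 1119×643 mm rectangular top, 34 mm thick, top surface at z = 703 mm, supported by four round legs of 78 mm diameter, each leg's bounding box inset 31 mm from the nearest pair of top edges, running from the floor.

B is a bookshelf 969 mm wide overall, 219 mm deep and 1366 mm tall. The two sides are 34 mm thick vertical panels. 4 horizontal shelves of 19 mm thickness span between the inner faces of the sides; the lowest shelf sits on the floor and shelves are stacked with a clear vertical gap of 394 mm between each pair.

C is a simple wooden stool: a rectangular seat 291 mm (x) by 333 mm (y), 28 mm thick, top face at z = 392 mm, on four square legs, each 36×36 mm in cross-section. The legs rest on z = 0, each flush with a corner of the seat. Four stretchers, 36 mm wide and 25 mm tall, connect adjacent legs with their undersides at z = 122 mm, each running between the inner faces of the legs it joins and aligned with the legs' outer faces on the other axis.

The bookshelf is on top of the table, centred. Four stools sit around the table at the −y, +y, −x, +x sides.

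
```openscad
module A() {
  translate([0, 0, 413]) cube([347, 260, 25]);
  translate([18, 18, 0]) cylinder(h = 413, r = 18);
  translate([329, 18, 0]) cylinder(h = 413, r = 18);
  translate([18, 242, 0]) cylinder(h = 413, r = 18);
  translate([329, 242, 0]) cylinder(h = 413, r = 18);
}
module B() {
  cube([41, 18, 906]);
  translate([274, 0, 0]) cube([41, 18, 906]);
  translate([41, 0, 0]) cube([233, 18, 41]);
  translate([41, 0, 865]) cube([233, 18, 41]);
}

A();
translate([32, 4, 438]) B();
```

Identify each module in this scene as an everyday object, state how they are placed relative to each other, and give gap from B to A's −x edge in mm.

A is a stool. B is a picture frame. The picture frame is on top of the stool. The gap from the picture frame to the stool's −x edge is 32 mm.

The picture frame's min-x is at 32; the stool's min-x is 0; gap = 32 mm.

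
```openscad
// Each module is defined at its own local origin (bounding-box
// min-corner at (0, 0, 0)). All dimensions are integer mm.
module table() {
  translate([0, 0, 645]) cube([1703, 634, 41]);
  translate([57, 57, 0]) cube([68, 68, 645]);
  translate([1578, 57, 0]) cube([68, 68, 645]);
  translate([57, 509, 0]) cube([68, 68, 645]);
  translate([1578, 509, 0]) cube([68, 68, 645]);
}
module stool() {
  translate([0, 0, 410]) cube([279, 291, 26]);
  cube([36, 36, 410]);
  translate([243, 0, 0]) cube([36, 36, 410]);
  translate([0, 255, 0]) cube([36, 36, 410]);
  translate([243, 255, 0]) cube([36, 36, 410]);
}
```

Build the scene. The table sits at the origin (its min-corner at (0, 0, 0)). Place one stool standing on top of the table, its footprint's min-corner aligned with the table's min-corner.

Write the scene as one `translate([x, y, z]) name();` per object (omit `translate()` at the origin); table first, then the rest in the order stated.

table();
translate([0, 0, 686]) stool();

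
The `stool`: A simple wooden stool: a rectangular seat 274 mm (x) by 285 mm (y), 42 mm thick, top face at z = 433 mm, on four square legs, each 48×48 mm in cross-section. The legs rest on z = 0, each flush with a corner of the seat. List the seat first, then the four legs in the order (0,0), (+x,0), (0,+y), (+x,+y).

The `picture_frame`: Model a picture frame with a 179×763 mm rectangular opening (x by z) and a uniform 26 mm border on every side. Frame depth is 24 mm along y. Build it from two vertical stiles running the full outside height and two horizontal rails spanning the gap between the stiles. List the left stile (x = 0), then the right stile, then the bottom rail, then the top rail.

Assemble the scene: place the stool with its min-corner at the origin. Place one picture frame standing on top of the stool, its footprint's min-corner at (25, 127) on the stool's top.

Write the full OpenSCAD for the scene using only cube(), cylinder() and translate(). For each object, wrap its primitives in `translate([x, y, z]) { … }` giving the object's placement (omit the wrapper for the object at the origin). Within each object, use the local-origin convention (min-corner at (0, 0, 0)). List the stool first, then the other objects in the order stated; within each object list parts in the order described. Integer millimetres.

translate([0, 0, 391]) cube([274, 285, 42]);
cube([48, 48, 391]);
translate([226, 0, 0]) cube([48, 48, 391]);
translate([0, 237, 0]) cube([48, 48, 391]);
translate([226, 237, 0]) cube([48, 48, 391]);
translate([25, 127, 433]) {
  cube([26, 24, 815]);
  translate([205, 0, 0]) cube([26, 24, 815]);
  translate([26, 0, 0]) cube([179, 24, 26]);
  translate([26, 0, 789]) cube([179, 24, 26]);
}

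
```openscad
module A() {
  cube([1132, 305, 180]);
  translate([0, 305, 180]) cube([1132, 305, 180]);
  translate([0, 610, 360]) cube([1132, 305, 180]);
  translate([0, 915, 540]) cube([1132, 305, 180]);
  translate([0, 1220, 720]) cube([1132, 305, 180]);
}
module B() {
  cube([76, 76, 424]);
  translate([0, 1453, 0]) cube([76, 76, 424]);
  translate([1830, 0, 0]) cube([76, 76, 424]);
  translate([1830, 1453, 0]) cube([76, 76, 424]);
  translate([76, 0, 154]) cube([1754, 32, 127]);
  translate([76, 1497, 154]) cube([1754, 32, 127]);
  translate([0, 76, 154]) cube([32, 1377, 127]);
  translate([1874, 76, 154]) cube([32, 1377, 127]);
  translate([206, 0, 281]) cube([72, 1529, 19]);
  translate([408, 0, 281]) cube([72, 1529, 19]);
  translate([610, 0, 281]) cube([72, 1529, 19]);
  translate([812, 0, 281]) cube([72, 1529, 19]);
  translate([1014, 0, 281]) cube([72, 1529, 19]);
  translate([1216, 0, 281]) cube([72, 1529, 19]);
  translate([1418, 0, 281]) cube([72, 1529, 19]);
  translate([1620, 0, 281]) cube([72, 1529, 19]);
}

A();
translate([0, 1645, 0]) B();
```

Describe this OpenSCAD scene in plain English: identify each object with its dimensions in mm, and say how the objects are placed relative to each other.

A is a run of 5 identical solid stair steps. Each tread is 1132×305 mm and each step block is 180 mm high. Step 1 rests on the floor; step k is offset from step 1 by (k−1)×305 mm in y and (k−1)×180 mm in z.

B is a bed frame 1906 mm long (x) by 1529 mm wide (y). Four 76×76 mm corner posts, 424 mm tall, at the corners of the footprint. Four rails of 32 mm thickness and 127 mm height run between adjacent posts with their undersides at z = 154 mm, their outer faces flush with the outside of the frame (the two x-running rails run between the posts' inner faces; the two y-running rails run between the posts' inner faces). 8 slats, each 72 mm wide (x) and 19 mm thick, lie across the top of the two x-running rails, running the full 1529 mm width of the frame in y; the slats are evenly spaced along x between the inner faces of the end posts with equal gaps (rounded down to the nearest mm) at the −x end and between each pair — any rounding remainder accumulates at the +x end.

The bed frame is on the floor beside the staircase on its +y side.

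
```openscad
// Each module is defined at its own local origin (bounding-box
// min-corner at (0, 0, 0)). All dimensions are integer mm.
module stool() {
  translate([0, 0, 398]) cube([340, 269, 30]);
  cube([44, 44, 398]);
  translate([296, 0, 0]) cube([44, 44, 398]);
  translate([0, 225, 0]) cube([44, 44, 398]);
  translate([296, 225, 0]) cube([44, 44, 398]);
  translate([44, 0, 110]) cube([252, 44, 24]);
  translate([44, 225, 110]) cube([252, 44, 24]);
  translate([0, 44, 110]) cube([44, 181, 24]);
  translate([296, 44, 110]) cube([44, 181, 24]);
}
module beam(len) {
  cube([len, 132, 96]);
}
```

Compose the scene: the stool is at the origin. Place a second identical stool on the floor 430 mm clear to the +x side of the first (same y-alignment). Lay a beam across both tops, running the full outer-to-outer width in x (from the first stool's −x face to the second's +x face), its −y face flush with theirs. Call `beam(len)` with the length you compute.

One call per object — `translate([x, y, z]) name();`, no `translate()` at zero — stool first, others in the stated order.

stool();
translate([770, 0, 0]) stool();
translate([0, 0, 428]) beam(1110);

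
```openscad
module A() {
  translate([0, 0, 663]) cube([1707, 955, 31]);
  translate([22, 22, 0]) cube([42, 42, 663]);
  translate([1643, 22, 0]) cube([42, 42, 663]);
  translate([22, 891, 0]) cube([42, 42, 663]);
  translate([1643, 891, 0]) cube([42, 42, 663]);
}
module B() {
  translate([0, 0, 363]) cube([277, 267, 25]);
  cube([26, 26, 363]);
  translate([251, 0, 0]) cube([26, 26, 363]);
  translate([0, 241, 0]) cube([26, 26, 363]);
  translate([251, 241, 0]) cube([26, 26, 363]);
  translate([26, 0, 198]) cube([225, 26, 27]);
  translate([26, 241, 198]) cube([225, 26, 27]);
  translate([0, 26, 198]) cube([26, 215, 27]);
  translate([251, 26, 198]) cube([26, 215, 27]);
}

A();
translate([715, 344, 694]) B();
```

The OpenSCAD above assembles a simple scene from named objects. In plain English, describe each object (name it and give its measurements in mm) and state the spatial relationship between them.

A is a table with a 1707×955 mm rectangular top, 31 mm thick, top surface at z = 694 mm, supported by four 42×42 mm square legs, each inset 22 mm from the nearest pair of top edges, running from the floor.

B is a four-legged stool. The seat is 277×267 mm, 25 mm thick, top at z = 388 mm. It stands on four square legs, each 26×26 mm in cross-section, from z = 0 to the seat underside, each flush with a corner of the seat. Four stretchers, 26 mm wide and 27 mm tall, connect adjacent legs with their undersides at z = 198 mm, each running between the inner faces of the legs it joins and aligned with the legs' outer faces on the other axis.

The stool is on top of the table, centred.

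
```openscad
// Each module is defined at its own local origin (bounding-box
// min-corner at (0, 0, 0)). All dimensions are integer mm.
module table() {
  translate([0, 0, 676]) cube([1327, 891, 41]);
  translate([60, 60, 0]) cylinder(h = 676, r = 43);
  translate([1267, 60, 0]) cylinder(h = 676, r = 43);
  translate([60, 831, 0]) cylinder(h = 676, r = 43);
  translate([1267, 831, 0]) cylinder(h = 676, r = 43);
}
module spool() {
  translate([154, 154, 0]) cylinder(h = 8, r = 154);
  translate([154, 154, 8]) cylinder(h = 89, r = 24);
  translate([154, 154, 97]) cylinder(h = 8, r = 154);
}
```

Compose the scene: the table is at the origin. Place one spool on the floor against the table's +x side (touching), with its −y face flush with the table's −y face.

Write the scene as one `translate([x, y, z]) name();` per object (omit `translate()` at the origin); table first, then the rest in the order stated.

table();
translate([1327, 0, 0]) spool();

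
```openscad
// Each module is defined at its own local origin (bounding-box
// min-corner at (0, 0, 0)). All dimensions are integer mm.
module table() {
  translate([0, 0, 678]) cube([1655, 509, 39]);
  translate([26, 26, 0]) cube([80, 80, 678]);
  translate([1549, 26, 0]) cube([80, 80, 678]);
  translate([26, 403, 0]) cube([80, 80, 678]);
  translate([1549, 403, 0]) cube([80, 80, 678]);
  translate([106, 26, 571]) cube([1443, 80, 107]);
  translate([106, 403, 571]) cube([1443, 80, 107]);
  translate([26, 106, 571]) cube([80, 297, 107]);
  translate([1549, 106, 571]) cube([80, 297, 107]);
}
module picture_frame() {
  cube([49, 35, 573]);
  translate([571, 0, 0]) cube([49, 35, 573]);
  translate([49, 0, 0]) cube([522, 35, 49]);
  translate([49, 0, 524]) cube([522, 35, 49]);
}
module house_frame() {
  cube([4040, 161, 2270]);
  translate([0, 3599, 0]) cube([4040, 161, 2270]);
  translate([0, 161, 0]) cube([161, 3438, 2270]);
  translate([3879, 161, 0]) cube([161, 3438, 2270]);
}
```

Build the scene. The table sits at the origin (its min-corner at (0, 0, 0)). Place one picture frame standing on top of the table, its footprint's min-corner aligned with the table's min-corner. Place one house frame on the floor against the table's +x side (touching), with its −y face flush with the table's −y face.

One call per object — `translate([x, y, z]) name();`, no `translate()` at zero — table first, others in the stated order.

table();
translate([0, 0, 717]) picture_frame();
translate([1655, 0, 0]) house_frame();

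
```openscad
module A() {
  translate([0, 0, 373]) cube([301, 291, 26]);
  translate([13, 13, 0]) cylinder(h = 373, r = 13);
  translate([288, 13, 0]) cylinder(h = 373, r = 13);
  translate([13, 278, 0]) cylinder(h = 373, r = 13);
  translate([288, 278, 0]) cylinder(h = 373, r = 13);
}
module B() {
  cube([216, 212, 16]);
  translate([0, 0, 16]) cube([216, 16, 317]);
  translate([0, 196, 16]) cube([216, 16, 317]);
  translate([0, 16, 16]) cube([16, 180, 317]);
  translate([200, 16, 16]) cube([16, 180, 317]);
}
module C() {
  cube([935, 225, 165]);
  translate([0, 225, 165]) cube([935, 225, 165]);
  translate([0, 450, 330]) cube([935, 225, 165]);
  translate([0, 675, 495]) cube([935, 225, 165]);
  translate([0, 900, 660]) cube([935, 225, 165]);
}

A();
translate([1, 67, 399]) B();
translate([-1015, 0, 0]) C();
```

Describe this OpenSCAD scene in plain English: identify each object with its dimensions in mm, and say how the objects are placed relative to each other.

A is a four-legged stool. The seat is 301×291 mm, 26 mm thick, top at z = 399 mm. It stands on four round legs, each 26 mm in diameter, from z = 0 to the seat underside, each leg's axis is inset half a diameter from the nearest pair of seat edges (so the leg's bounding box is flush with the corner).

B is an open storage box with external size 216×212×333 mm and wall thickness 16 mm (the base is also 16 mm thick). The base covers the whole footprint; the four walls stand on the base, with the y-facing walls full-width and the x-facing walls fitting between their inner faces.

C is a straight staircase of 5 solid steps. Each step is 935 mm wide (x), 225 mm deep (y, the going) and 165 mm tall (the rise). The first step rests on the floor; each subsequent step sits one going further in +y and one rise higher in +z, directly behind and above the previous step with no overlap.

The open box is on top of the stool. The staircase is on the floor beside the stool on its −x side.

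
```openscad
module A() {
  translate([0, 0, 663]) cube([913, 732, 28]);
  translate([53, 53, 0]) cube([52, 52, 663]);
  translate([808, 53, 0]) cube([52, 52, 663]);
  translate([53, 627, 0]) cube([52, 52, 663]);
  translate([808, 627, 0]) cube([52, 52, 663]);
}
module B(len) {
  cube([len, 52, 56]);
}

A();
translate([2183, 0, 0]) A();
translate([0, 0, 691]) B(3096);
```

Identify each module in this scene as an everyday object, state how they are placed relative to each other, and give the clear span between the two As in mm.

Second table starts at x = 2183; first ends at x = 913; clear span = 2183 − 913 = 1270 mm.

A is a table. B is a beam. A beam spans the tops of two tables. The clear span between the two tables is 1270 mm.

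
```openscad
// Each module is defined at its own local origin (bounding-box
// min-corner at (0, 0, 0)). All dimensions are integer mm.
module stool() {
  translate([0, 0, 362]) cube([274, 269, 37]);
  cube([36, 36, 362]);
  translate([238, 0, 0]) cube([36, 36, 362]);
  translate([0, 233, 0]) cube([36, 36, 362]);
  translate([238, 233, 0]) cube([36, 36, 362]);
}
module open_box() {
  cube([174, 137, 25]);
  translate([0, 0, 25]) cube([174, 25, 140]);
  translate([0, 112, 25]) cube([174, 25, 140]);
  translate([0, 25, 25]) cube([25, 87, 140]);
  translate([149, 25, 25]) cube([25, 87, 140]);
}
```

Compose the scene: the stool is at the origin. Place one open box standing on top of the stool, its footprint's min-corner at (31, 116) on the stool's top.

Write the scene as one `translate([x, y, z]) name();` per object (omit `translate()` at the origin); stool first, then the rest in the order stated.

stool();
translate([31, 116, 399]) open_box();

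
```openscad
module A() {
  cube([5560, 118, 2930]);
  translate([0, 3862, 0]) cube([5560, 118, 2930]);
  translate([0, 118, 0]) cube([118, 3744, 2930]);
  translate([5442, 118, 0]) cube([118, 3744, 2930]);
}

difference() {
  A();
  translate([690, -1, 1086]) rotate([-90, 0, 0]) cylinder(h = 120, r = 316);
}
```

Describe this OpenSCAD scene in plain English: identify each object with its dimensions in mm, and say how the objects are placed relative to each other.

A is a box-shaped house frame (walls only): outside footprint 5560×3980 mm, wall height 2930 mm, wall thickness 118 mm. The two y-facing walls run the full x-width; the two x-facing walls fit between the inner faces of the y-facing walls.

The house frame has a circular hole of radius 316 mm through its front wall, centred at (x = 690, z = 1086).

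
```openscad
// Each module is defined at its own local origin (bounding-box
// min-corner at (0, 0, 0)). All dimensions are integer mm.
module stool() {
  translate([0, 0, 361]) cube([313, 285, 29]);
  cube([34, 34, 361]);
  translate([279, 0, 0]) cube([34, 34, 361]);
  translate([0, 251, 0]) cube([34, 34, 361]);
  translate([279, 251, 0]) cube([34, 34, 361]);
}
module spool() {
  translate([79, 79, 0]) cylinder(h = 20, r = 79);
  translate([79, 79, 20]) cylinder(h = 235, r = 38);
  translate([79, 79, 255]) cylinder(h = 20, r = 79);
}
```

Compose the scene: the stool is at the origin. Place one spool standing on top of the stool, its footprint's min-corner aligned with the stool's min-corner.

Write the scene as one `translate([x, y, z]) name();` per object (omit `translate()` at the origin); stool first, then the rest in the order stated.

stool();
translate([0, 0, 390]) spool();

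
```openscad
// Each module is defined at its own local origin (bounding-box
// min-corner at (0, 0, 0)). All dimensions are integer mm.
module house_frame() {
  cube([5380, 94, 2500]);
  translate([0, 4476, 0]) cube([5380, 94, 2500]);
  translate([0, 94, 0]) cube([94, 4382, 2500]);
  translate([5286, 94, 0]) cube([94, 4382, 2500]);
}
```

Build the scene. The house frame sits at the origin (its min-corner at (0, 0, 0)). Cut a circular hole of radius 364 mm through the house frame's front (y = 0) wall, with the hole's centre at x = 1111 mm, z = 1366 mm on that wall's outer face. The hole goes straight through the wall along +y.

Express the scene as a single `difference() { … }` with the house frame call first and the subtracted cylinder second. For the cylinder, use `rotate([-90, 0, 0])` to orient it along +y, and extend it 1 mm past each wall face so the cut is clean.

difference() {
  house_frame();
  translate([1111, -1, 1366]) rotate([-90, 0, 0]) cylinder(h = 96, r = 364);
}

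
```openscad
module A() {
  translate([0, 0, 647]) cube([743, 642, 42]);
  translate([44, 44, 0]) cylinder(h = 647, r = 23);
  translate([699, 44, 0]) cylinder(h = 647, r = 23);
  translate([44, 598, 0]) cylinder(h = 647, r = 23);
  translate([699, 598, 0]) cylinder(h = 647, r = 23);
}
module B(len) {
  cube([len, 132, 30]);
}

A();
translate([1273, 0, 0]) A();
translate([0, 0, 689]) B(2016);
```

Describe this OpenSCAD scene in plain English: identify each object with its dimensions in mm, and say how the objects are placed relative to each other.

A is a table with a 743×642 mm rectangular top, 42 mm thick, top surface at z = 689 mm, supported by four round legs of 46 mm diameter, each leg's bounding box inset 21 mm from the nearest pair of top edges, running from the floor.

B is a rectangular beam 2016 mm long (x), 132 mm deep (y), 30 mm thick (z).

The beam spans the tops of two tables placed 530 mm apart, resting at z = 689 mm.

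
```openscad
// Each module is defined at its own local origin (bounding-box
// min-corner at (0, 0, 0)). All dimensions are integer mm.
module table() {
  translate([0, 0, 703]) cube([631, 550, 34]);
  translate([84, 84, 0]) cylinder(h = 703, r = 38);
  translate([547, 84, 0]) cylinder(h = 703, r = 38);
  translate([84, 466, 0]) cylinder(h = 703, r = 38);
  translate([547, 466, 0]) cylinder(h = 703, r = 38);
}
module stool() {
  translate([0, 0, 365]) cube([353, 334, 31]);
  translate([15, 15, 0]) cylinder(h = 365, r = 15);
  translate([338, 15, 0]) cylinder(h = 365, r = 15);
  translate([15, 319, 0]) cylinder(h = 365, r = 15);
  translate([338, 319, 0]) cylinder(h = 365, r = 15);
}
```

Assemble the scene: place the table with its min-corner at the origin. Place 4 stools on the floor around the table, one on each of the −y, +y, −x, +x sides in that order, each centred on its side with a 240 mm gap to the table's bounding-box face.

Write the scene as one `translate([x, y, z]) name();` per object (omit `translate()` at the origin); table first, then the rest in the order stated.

table();
translate([139, -574, 0]) stool();
translate([139, 790, 0]) stool();
translate([-593, 108, 0]) stool();
translate([871, 108, 0]) stool();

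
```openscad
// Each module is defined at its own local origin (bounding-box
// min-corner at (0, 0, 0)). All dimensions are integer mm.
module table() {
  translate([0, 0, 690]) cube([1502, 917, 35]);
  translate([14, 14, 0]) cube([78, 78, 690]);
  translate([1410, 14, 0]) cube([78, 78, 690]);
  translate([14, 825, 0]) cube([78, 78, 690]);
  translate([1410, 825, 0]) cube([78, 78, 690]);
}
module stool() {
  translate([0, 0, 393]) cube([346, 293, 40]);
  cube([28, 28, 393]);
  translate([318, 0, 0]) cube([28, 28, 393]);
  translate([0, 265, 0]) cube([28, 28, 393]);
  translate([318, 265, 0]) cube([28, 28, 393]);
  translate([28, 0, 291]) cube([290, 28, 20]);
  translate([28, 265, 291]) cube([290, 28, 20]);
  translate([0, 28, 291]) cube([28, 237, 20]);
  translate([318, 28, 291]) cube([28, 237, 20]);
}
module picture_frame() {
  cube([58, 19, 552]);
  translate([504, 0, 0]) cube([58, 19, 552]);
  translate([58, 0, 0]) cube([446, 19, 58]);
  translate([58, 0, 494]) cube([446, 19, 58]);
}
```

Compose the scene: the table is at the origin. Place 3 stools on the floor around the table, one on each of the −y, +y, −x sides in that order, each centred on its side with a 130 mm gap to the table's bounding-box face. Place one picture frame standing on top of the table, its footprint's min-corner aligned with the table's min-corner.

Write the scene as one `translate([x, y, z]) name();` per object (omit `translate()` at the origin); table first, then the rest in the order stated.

table();
translate([578, -423, 0]) stool();
translate([578, 1047, 0]) stool();
translate([-476, 312, 0]) stool();
translate([0, 0, 725]) picture_frame();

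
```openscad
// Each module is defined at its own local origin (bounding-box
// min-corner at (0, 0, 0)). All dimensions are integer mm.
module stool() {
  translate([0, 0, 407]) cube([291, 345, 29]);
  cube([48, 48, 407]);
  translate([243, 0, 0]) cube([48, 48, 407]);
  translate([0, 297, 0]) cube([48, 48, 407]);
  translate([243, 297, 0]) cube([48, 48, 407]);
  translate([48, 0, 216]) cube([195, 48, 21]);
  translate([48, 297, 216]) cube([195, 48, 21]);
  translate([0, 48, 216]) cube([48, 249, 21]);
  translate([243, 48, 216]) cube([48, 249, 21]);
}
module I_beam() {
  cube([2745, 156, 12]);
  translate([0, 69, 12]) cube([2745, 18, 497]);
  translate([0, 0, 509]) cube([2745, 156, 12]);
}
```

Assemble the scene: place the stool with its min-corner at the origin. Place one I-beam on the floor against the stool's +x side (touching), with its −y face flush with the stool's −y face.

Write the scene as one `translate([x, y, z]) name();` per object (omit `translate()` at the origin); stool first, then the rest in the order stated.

stool();
translate([291, 0, 0]) I_beam();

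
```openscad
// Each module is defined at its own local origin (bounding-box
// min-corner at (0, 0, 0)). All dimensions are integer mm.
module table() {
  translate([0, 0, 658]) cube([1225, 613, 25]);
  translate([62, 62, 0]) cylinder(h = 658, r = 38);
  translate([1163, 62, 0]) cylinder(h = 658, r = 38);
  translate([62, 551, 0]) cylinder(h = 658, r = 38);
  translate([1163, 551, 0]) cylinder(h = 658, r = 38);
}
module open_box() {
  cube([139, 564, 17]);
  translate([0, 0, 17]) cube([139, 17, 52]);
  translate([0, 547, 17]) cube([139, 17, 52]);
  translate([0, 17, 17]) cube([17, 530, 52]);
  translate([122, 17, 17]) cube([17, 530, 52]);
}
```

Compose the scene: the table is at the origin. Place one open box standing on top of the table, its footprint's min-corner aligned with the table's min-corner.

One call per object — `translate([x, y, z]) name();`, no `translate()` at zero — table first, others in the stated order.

table();
translate([0, 0, 683]) open_box();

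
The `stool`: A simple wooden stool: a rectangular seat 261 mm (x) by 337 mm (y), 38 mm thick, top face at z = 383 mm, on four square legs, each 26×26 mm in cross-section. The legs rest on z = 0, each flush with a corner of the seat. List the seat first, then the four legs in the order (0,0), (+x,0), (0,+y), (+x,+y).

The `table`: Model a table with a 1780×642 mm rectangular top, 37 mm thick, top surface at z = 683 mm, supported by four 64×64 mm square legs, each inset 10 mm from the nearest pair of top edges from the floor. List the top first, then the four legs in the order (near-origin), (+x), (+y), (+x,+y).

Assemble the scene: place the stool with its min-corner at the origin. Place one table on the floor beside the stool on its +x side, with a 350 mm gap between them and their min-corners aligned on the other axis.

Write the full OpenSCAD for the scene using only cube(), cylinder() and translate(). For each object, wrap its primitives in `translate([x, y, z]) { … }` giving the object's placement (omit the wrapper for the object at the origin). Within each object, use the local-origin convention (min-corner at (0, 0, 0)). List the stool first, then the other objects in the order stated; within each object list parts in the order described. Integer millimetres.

translate([0, 0, 345]) cube([261, 337, 38]);
cube([26, 26, 345]);
translate([235, 0, 0]) cube([26, 26, 345]);
translate([0, 311, 0]) cube([26, 26, 345]);
translate([235, 311, 0]) cube([26, 26, 345]);
translate([611, 0, 0]) {
  translate([0, 0, 646]) cube([1780, 642, 37]);
  translate([10, 10, 0]) cube([64, 64, 646]);
  translate([1706, 10, 0]) cube([64, 64, 646]);
  translate([10, 568, 0]) cube([64, 64, 646]);
  translate([1706, 568, 0]) cube([64, 64, 646]);
}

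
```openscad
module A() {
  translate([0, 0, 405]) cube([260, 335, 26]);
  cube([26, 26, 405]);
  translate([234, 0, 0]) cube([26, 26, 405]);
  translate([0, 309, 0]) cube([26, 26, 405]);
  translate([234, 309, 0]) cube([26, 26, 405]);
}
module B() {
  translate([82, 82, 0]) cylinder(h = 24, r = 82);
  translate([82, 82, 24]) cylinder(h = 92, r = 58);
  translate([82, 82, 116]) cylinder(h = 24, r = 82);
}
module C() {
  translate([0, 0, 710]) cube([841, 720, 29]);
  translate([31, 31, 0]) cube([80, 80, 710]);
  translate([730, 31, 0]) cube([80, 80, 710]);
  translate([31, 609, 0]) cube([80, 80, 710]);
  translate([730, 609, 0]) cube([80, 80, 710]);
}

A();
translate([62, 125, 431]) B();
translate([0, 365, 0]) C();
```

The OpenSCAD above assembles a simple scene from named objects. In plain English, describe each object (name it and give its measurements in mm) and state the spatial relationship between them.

A is a simple wooden stool: a rectangular seat 260 mm (x) by 335 mm (y), 26 mm thick, top face at z = 431 mm, on four square legs, each 26×26 mm in cross-section. The legs rest on z = 0, each flush with a corner of the seat.

B is a spool: two coaxial disc flanges of radius 82 mm and thickness 24 mm, joined by a core cylinder of radius 58 mm and height 92 mm. The lower flange rests on z = 0 and the three cylinders share a vertical axis.

C is a rectangular dining table. The top is 841×720×29 mm with its upper surface at z = 739 mm. It stands on four 80×80 mm square legs, each inset 31 mm from the nearest pair of top edges, running from the floor to the underside of the top.

The spool is on top of the stool. The table is on the floor beside the stool on its +y side.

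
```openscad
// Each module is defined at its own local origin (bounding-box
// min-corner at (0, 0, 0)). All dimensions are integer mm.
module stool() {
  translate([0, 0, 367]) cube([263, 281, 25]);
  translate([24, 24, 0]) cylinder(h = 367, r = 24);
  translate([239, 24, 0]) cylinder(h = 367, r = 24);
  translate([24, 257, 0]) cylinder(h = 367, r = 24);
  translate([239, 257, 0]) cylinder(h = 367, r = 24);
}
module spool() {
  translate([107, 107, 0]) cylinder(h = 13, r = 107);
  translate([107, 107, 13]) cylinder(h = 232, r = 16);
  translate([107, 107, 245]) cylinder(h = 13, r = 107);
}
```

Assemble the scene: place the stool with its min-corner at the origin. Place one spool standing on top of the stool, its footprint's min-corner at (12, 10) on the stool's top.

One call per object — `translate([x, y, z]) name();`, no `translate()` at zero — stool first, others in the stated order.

stool();
translate([12, 10, 392]) spool();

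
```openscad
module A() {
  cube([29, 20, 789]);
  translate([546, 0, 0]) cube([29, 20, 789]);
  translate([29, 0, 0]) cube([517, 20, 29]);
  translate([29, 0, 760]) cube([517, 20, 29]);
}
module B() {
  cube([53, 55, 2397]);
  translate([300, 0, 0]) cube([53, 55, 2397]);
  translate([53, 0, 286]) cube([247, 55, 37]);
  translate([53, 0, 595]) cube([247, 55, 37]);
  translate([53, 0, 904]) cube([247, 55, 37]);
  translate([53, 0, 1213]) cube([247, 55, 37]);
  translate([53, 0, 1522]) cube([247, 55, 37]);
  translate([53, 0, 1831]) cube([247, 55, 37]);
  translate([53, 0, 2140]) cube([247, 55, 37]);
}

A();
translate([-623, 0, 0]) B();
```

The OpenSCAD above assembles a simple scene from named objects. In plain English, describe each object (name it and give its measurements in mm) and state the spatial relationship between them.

A is a picture frame with a 517×731 mm rectangular opening (x by z) and a uniform 29 mm border on every side. Frame depth is 20 mm along y. It is built from two vertical stiles running the full outside height and two horizontal rails spanning the gap between the stiles.

B is a straight ladder. Two 53×55 mm vertical rails, 2397 mm tall, stand 353 mm apart (outside-to-outside) with their front faces coplanar on the −y side. 7 rungs, each 55 mm deep and 37 mm tall, span between the inner faces of the rails, front faces flush with the rails. The lowest rung's underside is at z = 286 mm and rungs are spaced 309 mm apart (underside to underside).

The ladder is on the floor beside the picture frame on its −x side.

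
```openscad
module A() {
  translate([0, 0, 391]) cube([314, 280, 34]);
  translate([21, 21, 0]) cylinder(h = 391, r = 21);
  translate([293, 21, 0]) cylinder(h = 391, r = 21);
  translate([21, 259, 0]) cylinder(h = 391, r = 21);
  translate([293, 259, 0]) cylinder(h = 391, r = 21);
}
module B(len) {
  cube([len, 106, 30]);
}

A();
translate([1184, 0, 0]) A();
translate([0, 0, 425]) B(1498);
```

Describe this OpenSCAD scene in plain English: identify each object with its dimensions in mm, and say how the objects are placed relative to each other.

A is a four-legged stool. The seat is 314×280 mm, 34 mm thick, top at z = 425 mm. It stands on four round legs, each 42 mm in diameter, from z = 0 to the seat underside, each leg's axis is inset half a diameter from the nearest pair of seat edges (so the leg's bounding box is flush with the corner).

B is a rectangular beam 1498 mm long (x), 106 mm deep (y), 30 mm thick (z).

The beam spans the tops of two stools placed 870 mm apart, resting at z = 425 mm.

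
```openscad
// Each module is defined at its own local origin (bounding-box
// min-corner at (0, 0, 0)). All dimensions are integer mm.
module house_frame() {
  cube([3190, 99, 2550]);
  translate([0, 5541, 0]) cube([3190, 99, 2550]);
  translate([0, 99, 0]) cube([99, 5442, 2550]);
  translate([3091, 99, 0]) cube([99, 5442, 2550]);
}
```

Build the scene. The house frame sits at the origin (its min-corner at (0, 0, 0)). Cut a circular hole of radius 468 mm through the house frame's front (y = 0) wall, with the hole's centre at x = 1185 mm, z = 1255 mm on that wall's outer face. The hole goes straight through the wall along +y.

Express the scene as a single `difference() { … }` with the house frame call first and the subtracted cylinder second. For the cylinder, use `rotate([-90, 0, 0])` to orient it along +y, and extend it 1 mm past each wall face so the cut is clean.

difference() {
  house_frame();
  translate([1185, -1, 1255]) rotate([-90, 0, 0]) cylinder(h = 101, r = 468);
}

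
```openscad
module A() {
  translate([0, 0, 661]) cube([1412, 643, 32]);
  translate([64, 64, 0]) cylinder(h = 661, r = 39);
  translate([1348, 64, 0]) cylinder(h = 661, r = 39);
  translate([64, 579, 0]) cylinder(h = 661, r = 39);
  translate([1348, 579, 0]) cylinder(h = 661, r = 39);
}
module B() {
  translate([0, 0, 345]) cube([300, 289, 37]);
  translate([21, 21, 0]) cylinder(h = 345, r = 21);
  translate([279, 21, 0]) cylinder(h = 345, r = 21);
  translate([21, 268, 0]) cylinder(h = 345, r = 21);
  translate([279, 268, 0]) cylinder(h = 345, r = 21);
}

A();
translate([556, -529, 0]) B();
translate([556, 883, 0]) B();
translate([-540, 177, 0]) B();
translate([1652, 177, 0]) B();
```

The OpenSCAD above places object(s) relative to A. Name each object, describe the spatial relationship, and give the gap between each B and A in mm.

Each stool's nearest face is 240 mm from the table's bounding box.

A is a table. B is a stool. Four stools sit around the table at the −y, +y, −x, +x sides. The gap between each stool and the table is 240 mm.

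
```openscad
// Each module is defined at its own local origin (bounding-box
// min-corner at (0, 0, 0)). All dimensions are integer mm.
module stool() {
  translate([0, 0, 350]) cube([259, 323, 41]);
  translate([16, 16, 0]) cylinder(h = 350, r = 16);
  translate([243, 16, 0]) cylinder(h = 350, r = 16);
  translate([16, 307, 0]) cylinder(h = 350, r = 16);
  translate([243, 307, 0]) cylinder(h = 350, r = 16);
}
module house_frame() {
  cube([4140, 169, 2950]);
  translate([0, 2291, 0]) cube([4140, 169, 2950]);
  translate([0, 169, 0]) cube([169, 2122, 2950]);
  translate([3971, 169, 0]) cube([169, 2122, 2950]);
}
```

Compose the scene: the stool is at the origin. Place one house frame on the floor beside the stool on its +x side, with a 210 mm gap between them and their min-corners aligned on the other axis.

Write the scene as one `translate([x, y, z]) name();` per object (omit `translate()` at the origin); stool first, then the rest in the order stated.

stool();
translate([469, 0, 0]) house_frame();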